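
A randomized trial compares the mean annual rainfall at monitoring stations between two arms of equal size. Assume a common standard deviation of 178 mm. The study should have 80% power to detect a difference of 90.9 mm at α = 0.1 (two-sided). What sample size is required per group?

For two equal groups, n per group = 2·((z_{α/2} + z_β)·σ/δ)².
z_{α/2} = 1.645; z_β = 0.842 (power 80%).
n = 2 × (2.487 × 178 / 90.9)² = 2 × 23.72 = 47.44
Round up: n = 48 per group.

48 per group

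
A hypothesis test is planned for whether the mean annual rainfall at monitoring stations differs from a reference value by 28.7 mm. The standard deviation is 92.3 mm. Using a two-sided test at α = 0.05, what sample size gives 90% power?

For a one-sample z-test, n = ((z_{α/2} + z_β)·σ/δ)².
z_{α/2} = 1.960 (two-sided α = 0.05); z_β = 1.282 (power 90% → β = 0.1).
n = (3.242 × 92.3 / 28.7)² = 108.71
Round up: n = 109.

109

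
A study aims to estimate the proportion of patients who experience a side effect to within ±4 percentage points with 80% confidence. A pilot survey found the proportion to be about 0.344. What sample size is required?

For a proportion with margin E = 0.04 at 80% confidence, z = 1.282.
n = p̂(1−p̂)(z/E)² = 0.344 × 0.656 × (1.282/0.04)² = 231.80
Round up: n = 232.

232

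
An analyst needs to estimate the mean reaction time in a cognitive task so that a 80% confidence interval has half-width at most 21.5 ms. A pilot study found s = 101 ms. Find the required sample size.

n = 37

For a mean, the margin of error is E = z·σ/√n, so n = (zσ/E)².
At 80% confidence, z = 1.282.
n = (1.282 × 101 / 21.5)² = 36.27
Round up: n = 37.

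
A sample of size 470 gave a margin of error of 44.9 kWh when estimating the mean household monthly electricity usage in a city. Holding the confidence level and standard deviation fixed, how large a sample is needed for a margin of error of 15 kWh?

Margin of error scales as 1/√n, so n₂ = n₁·(E₁/E₂)².
n₂ = 470 × (44.9/15)² = 470 × 8.96 = 4211.20
Round up: n₂ = 4212.

n = 4212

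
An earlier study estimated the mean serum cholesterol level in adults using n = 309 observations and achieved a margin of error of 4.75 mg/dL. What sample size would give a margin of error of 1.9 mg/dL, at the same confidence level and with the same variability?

1932

Margin of error scales as 1/√n, so n₂ = n₁·(E₁/E₂)².
n₂ = 309 × (4.75/1.9)² = 309 × 6.25 = 1931.25
Round up: n₂ = 1932.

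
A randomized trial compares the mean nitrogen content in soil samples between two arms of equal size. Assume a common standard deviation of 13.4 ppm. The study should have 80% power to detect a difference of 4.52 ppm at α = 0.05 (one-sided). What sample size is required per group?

For two equal groups, n per group = 2·((z_α + z_β)·σ/δ)².
z_α = 1.645; z_β = 0.842 (power 80%).
n = 2 × (2.487 × 13.4 / 4.52)² = 2 × 54.36 = 108.72
Round up: n = 109 per group.

109 per group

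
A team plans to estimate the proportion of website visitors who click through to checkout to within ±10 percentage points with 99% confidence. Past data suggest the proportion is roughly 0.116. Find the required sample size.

69

For a proportion with margin E = 0.1 at 99% confidence, z = 2.576.
n = p̂(1−p̂)(z/E)² = 0.116 × 0.884 × (2.576/0.1)² = 68.05
Round up: n = 69.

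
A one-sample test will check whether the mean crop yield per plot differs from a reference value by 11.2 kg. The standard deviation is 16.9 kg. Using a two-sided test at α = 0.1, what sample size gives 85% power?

For a one-sample z-test, n = ((z_{α/2} + z_β)·σ/δ)².
z_{α/2} = 1.645 (two-sided α = 0.1); z_β = 1.036 (power 85% → β = 0.15).
n = (2.681 × 16.9 / 11.2)² = 16.37
Round up: n = 17.

17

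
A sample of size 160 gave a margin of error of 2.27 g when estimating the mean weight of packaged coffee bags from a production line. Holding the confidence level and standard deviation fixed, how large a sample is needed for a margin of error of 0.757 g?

1439

Margin of error scales as 1/√n, so n₂ = n₁·(E₁/E₂)².
n₂ = 160 × (2.27/0.757)² = 160 × 8.992 = 1438.72
Round up: n₂ = 1439.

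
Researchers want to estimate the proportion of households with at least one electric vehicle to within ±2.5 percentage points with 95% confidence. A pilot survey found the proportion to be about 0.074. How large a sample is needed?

For a proportion with margin E = 0.025 at 95% confidence, z = 1.960.
n = p̂(1−p̂)(z/E)² = 0.074 × 0.926 × (1.960/0.025)² = 421.19
Round up: n = 422.

n = 422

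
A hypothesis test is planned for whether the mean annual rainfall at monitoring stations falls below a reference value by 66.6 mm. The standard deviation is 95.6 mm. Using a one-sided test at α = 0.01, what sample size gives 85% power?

24

For a one-sample z-test, n = ((z_α + z_β)·σ/δ)².
z_α = 2.326 (one-sided α = 0.01); z_β = 1.036 (power 85% → β = 0.15).
n = (3.362 × 95.6 / 66.6)² = 23.29
Round up: n = 24.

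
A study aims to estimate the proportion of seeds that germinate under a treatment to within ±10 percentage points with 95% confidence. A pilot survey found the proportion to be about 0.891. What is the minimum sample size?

For a proportion with margin E = 0.1 at 95% confidence, z = 1.960.
n = p̂(1−p̂)(z/E)² = 0.891 × 0.109 × (1.960/0.1)² = 37.31
Round up: n = 38.

38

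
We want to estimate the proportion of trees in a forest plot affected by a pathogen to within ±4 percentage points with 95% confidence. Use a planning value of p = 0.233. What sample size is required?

For a proportion with margin E = 0.04 at 95% confidence, z = 1.960.
n = p̂(1−p̂)(z/E)² = 0.233 × 0.767 × (1.960/0.04)² = 429.09
Round up: n = 430.

430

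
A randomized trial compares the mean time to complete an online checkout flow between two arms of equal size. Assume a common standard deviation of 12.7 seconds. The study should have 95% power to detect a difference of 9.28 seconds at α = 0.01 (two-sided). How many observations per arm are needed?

67 per group

For two equal groups, n per group = 2·((z_{α/2} + z_β)·σ/δ)².
z_{α/2} = 2.576; z_β = 1.645 (power 95%).
n = 2 × (4.221 × 12.7 / 9.28)² = 2 × 33.37 = 66.74
Round up: n = 67 per group.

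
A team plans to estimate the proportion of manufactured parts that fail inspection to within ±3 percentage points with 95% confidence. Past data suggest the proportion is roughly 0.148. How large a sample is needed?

For a proportion with margin E = 0.03 at 95% confidence, z = 1.960.
n = p̂(1−p̂)(z/E)² = 0.148 × 0.852 × (1.960/0.03)² = 538.23
Round up: n = 539.

n = 539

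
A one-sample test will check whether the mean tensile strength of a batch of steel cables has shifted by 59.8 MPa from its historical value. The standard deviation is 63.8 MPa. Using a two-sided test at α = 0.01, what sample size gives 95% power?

21

For a one-sample z-test, n = ((z_{α/2} + z_β)·σ/δ)².
z_{α/2} = 2.576 (two-sided α = 0.01); z_β = 1.645 (power 95% → β = 0.05).
n = (4.221 × 63.8 / 59.8)² = 20.28
Round up: n = 21.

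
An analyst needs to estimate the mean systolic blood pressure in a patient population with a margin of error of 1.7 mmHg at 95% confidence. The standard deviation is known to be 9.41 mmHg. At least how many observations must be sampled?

For a mean, the margin of error is E = z·σ/√n, so n = (zσ/E)².
At 95% confidence, z = 1.960.
n = (1.960 × 9.41 / 1.7)² = 117.70
Round up: n = 118.

118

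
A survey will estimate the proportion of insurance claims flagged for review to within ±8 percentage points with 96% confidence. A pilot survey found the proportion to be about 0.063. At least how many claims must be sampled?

For a proportion with margin E = 0.08 at 96% confidence, z = 2.054.
n = p̂(1−p̂)(z/E)² = 0.063 × 0.937 × (2.054/0.08)² = 38.91
Round up: n = 39.

39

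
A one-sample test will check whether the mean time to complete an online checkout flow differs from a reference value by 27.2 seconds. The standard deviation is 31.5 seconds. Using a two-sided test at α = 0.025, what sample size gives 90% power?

For a one-sample z-test, n = ((z_{α/2} + z_β)·σ/δ)².
z_{α/2} = 2.241 (two-sided α = 0.025); z_β = 1.282 (power 90% → β = 0.1).
n = (3.523 × 31.5 / 27.2)² = 16.65
Round up: n = 17.

17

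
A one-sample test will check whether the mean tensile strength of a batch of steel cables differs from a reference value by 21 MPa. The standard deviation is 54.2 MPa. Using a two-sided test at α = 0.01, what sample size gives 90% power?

For a one-sample z-test, n = ((z_{α/2} + z_β)·σ/δ)².
z_{α/2} = 2.576 (two-sided α = 0.01); z_β = 1.282 (power 90% → β = 0.1).
n = (3.858 × 54.2 / 21)² = 99.15
Round up: n = 100.

100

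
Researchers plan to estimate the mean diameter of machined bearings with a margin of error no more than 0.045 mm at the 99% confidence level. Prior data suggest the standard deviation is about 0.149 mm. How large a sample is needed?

For a mean, the margin of error is E = z·σ/√n, so n = (zσ/E)².
At 99% confidence, z = 2.576.
n = (2.576 × 0.149 / 0.045)² = 72.75
Round up: n = 73.

n = 73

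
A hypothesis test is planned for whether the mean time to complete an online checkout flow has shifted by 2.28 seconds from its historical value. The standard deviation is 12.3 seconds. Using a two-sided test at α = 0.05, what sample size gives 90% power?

n = 306

For a one-sample z-test, n = ((z_{α/2} + z_β)·σ/δ)².
z_{α/2} = 1.960 (two-sided α = 0.05); z_β = 1.282 (power 90% → β = 0.1).
n = (3.242 × 12.3 / 2.28)² = 305.89
Round up: n = 306.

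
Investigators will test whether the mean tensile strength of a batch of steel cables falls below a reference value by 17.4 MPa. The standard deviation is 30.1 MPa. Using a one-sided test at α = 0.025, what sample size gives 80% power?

24

For a one-sample z-test, n = ((z_α + z_β)·σ/δ)².
z_α = 1.960 (one-sided α = 0.025); z_β = 0.842 (power 80% → β = 0.2).
n = (2.802 × 30.1 / 17.4)² = 23.49
Round up: n = 24.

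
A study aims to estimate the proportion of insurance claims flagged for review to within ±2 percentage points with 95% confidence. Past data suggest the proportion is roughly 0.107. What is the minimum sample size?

For a proportion with margin E = 0.02 at 95% confidence, z = 1.960.
n = p̂(1−p̂)(z/E)² = 0.107 × 0.893 × (1.960/0.02)² = 917.67
Round up: n = 918.

918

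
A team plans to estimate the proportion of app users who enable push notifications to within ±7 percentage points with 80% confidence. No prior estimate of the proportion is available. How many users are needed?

For a proportion with margin E = 0.07 at 80% confidence, z = 1.282.
With no prior estimate, use p = 0.5, which maximizes p(1−p) at 0.25.
n = 0.25 × (z/E)² = 0.25 × (1.282/0.07)² = 83.85
Round up: n = 84.

84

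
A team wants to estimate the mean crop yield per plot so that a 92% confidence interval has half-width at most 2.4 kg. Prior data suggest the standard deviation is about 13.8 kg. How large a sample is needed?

For a mean, the margin of error is E = z·σ/√n, so n = (zσ/E)².
At 92% confidence, z = 1.751.
n = (1.751 × 13.8 / 2.4)² = 101.37
Round up: n = 102.

102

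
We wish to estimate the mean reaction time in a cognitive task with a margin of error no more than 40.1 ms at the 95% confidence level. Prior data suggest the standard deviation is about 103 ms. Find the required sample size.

For a mean, the margin of error is E = z·σ/√n, so n = (zσ/E)².
At 95% confidence, z = 1.960.
n = (1.960 × 103 / 40.1)² = 25.35
Round up: n = 26.

n = 26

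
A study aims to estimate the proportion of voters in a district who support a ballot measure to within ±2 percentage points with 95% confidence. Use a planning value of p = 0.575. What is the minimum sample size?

For a proportion with margin E = 0.02 at 95% confidence, z = 1.960.
n = p̂(1−p̂)(z/E)² = 0.575 × 0.425 × (1.960/0.02)² = 2346.98
Round up: n = 2347.

n = 2347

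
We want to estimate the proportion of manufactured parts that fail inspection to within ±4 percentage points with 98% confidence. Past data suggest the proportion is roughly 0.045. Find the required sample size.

For a proportion with margin E = 0.04 at 98% confidence, z = 2.326.
n = p̂(1−p̂)(z/E)² = 0.045 × 0.955 × (2.326/0.04)² = 145.32
Round up: n = 146.

146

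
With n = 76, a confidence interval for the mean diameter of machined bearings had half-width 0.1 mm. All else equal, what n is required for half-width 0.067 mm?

170

Margin of error scales as 1/√n, so n₂ = n₁·(E₁/E₂)².
n₂ = 76 × (0.1/0.067)² = 76 × 2.228 = 169.33
Round up: n₂ = 170.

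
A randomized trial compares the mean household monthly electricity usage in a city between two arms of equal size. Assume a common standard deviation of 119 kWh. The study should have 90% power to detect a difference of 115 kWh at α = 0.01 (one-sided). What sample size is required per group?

For two equal groups, n per group = 2·((z_α + z_β)·σ/δ)².
z_α = 2.326; z_β = 1.282 (power 90%).
n = 2 × (3.608 × 119 / 115)² = 2 × 13.94 = 27.88
Round up: n = 28 per group.

28 per group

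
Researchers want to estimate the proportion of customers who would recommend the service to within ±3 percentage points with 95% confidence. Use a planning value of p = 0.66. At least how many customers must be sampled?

For a proportion with margin E = 0.03 at 95% confidence, z = 1.960.
n = p̂(1−p̂)(z/E)² = 0.66 × 0.34 × (1.960/0.03)² = 957.84
Round up: n = 958.

958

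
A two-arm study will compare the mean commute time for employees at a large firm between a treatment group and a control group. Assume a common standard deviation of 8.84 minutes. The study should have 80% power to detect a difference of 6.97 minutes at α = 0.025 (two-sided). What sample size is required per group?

For two equal groups, n per group = 2·((z_{α/2} + z_β)·σ/δ)².
z_{α/2} = 2.241; z_β = 0.842 (power 80%).
n = 2 × (3.083 × 8.84 / 6.97)² = 2 × 15.29 = 30.58
Round up: n = 31 per group.

31 per group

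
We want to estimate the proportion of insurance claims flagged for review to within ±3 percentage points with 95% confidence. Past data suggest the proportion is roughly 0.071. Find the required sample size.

For a proportion with margin E = 0.03 at 95% confidence, z = 1.960.
n = p̂(1−p̂)(z/E)² = 0.071 × 0.929 × (1.960/0.03)² = 281.54
Round up: n = 282.

282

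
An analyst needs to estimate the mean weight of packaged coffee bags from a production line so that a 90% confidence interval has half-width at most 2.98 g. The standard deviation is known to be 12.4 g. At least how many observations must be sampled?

47

For a mean, the margin of error is E = z·σ/√n, so n = (zσ/E)².
At 90% confidence, z = 1.645.
n = (1.645 × 12.4 / 2.98)² = 46.85
Round up: n = 47.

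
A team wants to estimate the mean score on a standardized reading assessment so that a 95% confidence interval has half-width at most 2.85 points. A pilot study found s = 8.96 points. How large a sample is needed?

For a mean, the margin of error is E = z·σ/√n, so n = (zσ/E)².
At 95% confidence, z = 1.960.
n = (1.960 × 8.96 / 2.85)² = 37.97
Round up: n = 38.

38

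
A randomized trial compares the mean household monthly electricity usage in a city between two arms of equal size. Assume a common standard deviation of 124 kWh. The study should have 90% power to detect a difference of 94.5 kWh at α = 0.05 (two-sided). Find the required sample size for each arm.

37 per group

For two equal groups, n per group = 2·((z_{α/2} + z_β)·σ/δ)².
z_{α/2} = 1.960; z_β = 1.282 (power 90%).
n = 2 × (3.242 × 124 / 94.5)² = 2 × 18.10 = 36.20
Round up: n = 37 per group.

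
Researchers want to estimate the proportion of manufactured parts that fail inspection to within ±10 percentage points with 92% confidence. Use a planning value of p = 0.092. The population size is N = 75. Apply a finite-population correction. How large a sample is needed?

For a proportion with margin E = 0.1 at 92% confidence, z = 1.751.
n = p̂(1−p̂)(z/E)² = 0.092 × 0.908 × (1.751/0.1)² = 25.61 — call this n₀.
Finite-population correction with N = 75: n = n₀ / (1 + (n₀−1)/N) = 25.61 / 1.328 = 19.28
Round up: n = 20.

20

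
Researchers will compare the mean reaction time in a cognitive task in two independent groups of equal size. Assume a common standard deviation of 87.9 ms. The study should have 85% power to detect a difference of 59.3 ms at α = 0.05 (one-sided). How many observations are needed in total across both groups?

64 total

For two equal groups, n per group = 2·((z_α + z_β)·σ/δ)².
z_α = 1.645; z_β = 1.036 (power 85%).
n = 2 × (2.681 × 87.9 / 59.3)² = 2 × 15.79 = 31.58
Round up: n = 32 per group.
Total across both groups: 2 × 32 = 64.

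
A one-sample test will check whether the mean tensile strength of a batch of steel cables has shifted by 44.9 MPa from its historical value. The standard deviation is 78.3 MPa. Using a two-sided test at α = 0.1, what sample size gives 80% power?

For a one-sample z-test, n = ((z_{α/2} + z_β)·σ/δ)².
z_{α/2} = 1.645 (two-sided α = 0.1); z_β = 0.842 (power 80% → β = 0.2).
n = (2.487 × 78.3 / 44.9)² = 18.81
Round up: n = 19.

n = 19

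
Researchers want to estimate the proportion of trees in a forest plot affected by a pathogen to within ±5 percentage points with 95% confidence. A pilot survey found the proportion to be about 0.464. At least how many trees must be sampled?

For a proportion with margin E = 0.05 at 95% confidence, z = 1.960.
n = p̂(1−p̂)(z/E)² = 0.464 × 0.536 × (1.960/0.05)² = 382.17
Round up: n = 383.

383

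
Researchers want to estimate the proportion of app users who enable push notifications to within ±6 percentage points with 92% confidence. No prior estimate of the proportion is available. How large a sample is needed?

213

For a proportion with margin E = 0.06 at 92% confidence, z = 1.751.
With no prior estimate, use p = 0.5, which maximizes p(1−p) at 0.25.
n = 0.25 × (z/E)² = 0.25 × (1.751/0.06)² = 212.92
Round up: n = 213.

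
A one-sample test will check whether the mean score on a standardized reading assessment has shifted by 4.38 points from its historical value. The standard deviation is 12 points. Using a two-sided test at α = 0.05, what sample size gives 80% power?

For a one-sample z-test, n = ((z_{α/2} + z_β)·σ/δ)².
z_{α/2} = 1.960 (two-sided α = 0.05); z_β = 0.842 (power 80% → β = 0.2).
n = (2.802 × 12 / 4.38)² = 58.93
Round up: n = 59.

59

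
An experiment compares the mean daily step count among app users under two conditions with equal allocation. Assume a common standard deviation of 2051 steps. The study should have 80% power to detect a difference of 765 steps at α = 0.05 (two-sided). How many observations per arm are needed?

For two equal groups, n per group = 2·((z_{α/2} + z_β)·σ/δ)².
z_{α/2} = 1.960; z_β = 0.842 (power 80%).
n = 2 × (2.802 × 2051 / 765)² = 2 × 56.43 = 112.86
Round up: n = 113 per group.

113 per group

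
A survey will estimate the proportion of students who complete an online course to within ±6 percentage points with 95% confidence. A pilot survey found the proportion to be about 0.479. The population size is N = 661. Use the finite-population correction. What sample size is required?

191

For a proportion with margin E = 0.06 at 95% confidence, z = 1.960.
n = p̂(1−p̂)(z/E)² = 0.479 × 0.521 × (1.960/0.06)² = 266.31 — call this n₀.
Finite-population correction with N = 661: n = n₀ / (1 + (n₀−1)/N) = 266.31 / 1.401 = 190.09
Round up: n = 191.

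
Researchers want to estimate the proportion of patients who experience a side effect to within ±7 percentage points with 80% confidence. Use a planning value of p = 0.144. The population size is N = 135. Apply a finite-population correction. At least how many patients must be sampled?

n = 32

For a proportion with margin E = 0.07 at 80% confidence, z = 1.282.
n = p̂(1−p̂)(z/E)² = 0.144 × 0.856 × (1.282/0.07)² = 41.34 — call this n₀.
Finite-population correction with N = 135: n = n₀ / (1 + (n₀−1)/N) = 41.34 / 1.299 = 31.82
Round up: n = 32.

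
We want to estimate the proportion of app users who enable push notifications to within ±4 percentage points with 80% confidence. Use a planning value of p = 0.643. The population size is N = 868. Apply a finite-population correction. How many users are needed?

186

For a proportion with margin E = 0.04 at 80% confidence, z = 1.282.
n = p̂(1−p̂)(z/E)² = 0.643 × 0.357 × (1.282/0.04)² = 235.80 — call this n₀.
Finite-population correction with N = 868: n = n₀ / (1 + (n₀−1)/N) = 235.80 / 1.271 = 185.52
Round up: n = 186.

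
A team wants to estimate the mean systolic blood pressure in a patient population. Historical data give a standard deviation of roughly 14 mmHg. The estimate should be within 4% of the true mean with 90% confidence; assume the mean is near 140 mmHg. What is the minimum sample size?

For a mean, the margin of error is E = z·σ/√n, so n = (zσ/E)².
At 90% confidence, z = 1.645.
E = 4% of 140 = 5.6 mmHg.
n = (1.645 × 14 / 5.6)² = 16.91
Round up: n = 17.

17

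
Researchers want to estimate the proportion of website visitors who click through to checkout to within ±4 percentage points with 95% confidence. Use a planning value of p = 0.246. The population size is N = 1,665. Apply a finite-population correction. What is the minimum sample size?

352

For a proportion with margin E = 0.04 at 95% confidence, z = 1.960.
n = p̂(1−p̂)(z/E)² = 0.246 × 0.754 × (1.960/0.04)² = 445.35 — call this n₀.
Finite-population correction with N = 1,665: n = n₀ / (1 + (n₀−1)/N) = 445.35 / 1.267 = 351.50
Round up: n = 352.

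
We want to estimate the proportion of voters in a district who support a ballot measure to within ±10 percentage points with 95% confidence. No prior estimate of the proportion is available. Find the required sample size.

For a proportion with margin E = 0.1 at 95% confidence, z = 1.960.
With no prior estimate, use p = 0.5, which maximizes p(1−p) at 0.25.
n = 0.25 × (z/E)² = 0.25 × (1.960/0.1)² = 96.04
Round up: n = 97.

97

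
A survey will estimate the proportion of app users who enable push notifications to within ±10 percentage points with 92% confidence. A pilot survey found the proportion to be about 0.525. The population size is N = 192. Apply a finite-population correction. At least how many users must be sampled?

For a proportion with margin E = 0.1 at 92% confidence, z = 1.751.
n = p̂(1−p̂)(z/E)² = 0.525 × 0.475 × (1.751/0.1)² = 76.46 — call this n₀.
Finite-population correction with N = 192: n = n₀ / (1 + (n₀−1)/N) = 76.46 / 1.393 = 54.89
Round up: n = 55.

55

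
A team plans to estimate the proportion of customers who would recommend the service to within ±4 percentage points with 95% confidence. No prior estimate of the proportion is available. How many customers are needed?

For a proportion with margin E = 0.04 at 95% confidence, z = 1.960.
With no prior estimate, use p = 0.5, which maximizes p(1−p) at 0.25.
n = 0.25 × (z/E)² = 0.25 × (1.960/0.04)² = 600.25
Round up: n = 601.

601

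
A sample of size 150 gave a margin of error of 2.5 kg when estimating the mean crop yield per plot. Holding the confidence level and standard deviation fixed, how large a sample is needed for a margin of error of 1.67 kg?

Margin of error scales as 1/√n, so n₂ = n₁·(E₁/E₂)².
n₂ = 150 × (2.5/1.67)² = 150 × 2.241 = 336.15
Round up: n₂ = 337.

337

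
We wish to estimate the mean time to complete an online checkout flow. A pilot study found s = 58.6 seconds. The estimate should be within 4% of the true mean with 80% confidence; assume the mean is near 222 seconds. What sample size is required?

For a mean, the margin of error is E = z·σ/√n, so n = (zσ/E)².
At 80% confidence, z = 1.282.
E = 4% of 222 = 8.88 seconds.
n = (1.282 × 58.6 / 8.88)² = 71.57
Round up: n = 72.

72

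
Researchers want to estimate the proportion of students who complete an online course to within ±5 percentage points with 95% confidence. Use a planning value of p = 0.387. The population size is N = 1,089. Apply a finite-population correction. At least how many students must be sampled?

For a proportion with margin E = 0.05 at 95% confidence, z = 1.960.
n = p̂(1−p̂)(z/E)² = 0.387 × 0.613 × (1.960/0.05)² = 364.54 — call this n₀.
Finite-population correction with N = 1,089: n = n₀ / (1 + (n₀−1)/N) = 364.54 / 1.334 = 273.27
Round up: n = 274.

274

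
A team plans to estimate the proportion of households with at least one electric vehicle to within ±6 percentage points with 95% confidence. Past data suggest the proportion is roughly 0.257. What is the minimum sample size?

204

For a proportion with margin E = 0.06 at 95% confidence, z = 1.960.
n = p̂(1−p̂)(z/E)² = 0.257 × 0.743 × (1.960/0.06)² = 203.77
Round up: n = 204.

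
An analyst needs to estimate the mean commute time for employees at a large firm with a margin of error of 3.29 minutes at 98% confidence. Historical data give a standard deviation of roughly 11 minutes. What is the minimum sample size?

n = 61

For a mean, the margin of error is E = z·σ/√n, so n = (zσ/E)².
At 98% confidence, z = 2.326.
n = (2.326 × 11 / 3.29)² = 60.48
Round up: n = 61.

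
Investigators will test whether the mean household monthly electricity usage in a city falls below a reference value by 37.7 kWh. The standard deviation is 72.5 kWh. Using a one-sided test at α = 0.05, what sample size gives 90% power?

For a one-sample z-test, n = ((z_α + z_β)·σ/δ)².
z_α = 1.645 (one-sided α = 0.05); z_β = 1.282 (power 90% → β = 0.1).
n = (2.927 × 72.5 / 37.7)² = 31.68
Round up: n = 32.

n = 32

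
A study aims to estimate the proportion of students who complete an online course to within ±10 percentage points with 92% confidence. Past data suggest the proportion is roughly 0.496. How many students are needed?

For a proportion with margin E = 0.1 at 92% confidence, z = 1.751.
n = p̂(1−p̂)(z/E)² = 0.496 × 0.504 × (1.751/0.1)² = 76.65
Round up: n = 77.

77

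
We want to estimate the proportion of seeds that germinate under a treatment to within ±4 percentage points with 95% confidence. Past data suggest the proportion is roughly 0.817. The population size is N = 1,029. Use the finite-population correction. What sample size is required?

n = 267

For a proportion with margin E = 0.04 at 95% confidence, z = 1.960.
n = p̂(1−p̂)(z/E)² = 0.817 × 0.183 × (1.960/0.04)² = 358.98 — call this n₀.
Finite-population correction with N = 1,029: n = n₀ / (1 + (n₀−1)/N) = 358.98 / 1.348 = 266.31
Round up: n = 267.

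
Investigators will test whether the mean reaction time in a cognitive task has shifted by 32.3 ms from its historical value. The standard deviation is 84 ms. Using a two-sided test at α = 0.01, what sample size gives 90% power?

101

For a one-sample z-test, n = ((z_{α/2} + z_β)·σ/δ)².
z_{α/2} = 2.576 (two-sided α = 0.01); z_β = 1.282 (power 90% → β = 0.1).
n = (3.858 × 84 / 32.3)² = 100.66
Round up: n = 101.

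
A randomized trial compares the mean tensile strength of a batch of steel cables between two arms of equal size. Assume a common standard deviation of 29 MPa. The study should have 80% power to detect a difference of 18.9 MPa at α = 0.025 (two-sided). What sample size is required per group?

For two equal groups, n per group = 2·((z_{α/2} + z_β)·σ/δ)².
z_{α/2} = 2.241; z_β = 0.842 (power 80%).
n = 2 × (3.083 × 29 / 18.9)² = 2 × 22.38 = 44.76
Round up: n = 45 per group.

45 per group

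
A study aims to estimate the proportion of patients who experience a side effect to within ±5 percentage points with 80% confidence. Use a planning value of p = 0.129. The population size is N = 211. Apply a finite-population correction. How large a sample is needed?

n = 55

For a proportion with margin E = 0.05 at 80% confidence, z = 1.282.
n = p̂(1−p̂)(z/E)² = 0.129 × 0.871 × (1.282/0.05)² = 73.87 — call this n₀.
Finite-population correction with N = 211: n = n₀ / (1 + (n₀−1)/N) = 73.87 / 1.345 = 54.92
Round up: n = 55.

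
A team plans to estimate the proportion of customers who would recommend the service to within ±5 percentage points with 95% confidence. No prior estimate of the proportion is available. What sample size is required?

For a proportion with margin E = 0.05 at 95% confidence, z = 1.960.
With no prior estimate, use p = 0.5, which maximizes p(1−p) at 0.25.
n = 0.25 × (z/E)² = 0.25 × (1.960/0.05)² = 384.16
Round up: n = 385.

385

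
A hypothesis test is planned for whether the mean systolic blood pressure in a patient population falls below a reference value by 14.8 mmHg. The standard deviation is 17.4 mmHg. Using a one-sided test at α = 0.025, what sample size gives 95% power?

18

For a one-sample z-test, n = ((z_α + z_β)·σ/δ)².
z_α = 1.960 (one-sided α = 0.025); z_β = 1.645 (power 95% → β = 0.05).
n = (3.605 × 17.4 / 14.8)² = 17.96
Round up: n = 18.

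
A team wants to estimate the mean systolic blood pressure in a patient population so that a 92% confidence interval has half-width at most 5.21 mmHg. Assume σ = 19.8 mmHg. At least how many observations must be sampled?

n = 45

For a mean, the margin of error is E = z·σ/√n, so n = (zσ/E)².
At 92% confidence, z = 1.751.
n = (1.751 × 19.8 / 5.21)² = 44.28
Round up: n = 45.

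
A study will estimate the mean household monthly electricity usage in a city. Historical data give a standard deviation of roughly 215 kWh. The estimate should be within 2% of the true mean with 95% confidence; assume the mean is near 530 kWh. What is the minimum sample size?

For a mean, the margin of error is E = z·σ/√n, so n = (zσ/E)².
At 95% confidence, z = 1.960.
E = 2% of 530 = 10.6 kWh.
n = (1.960 × 215 / 10.6)² = 1580.44
Round up: n = 1581.

1581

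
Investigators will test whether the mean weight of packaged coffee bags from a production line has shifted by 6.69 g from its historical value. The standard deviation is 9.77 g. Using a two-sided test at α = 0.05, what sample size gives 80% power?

For a one-sample z-test, n = ((z_{α/2} + z_β)·σ/δ)².
z_{α/2} = 1.960 (two-sided α = 0.05); z_β = 0.842 (power 80% → β = 0.2).
n = (2.802 × 9.77 / 6.69)² = 16.74
Round up: n = 17.

17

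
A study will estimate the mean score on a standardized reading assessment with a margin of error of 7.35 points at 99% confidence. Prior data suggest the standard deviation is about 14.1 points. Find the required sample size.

For a mean, the margin of error is E = z·σ/√n, so n = (zσ/E)².
At 99% confidence, z = 2.576.
n = (2.576 × 14.1 / 7.35)² = 24.42
Round up: n = 25.

n = 25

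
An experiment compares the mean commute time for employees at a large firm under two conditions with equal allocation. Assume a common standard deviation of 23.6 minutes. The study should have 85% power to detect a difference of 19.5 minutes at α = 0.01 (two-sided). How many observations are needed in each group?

39 per group

For two equal groups, n per group = 2·((z_{α/2} + z_β)·σ/δ)².
z_{α/2} = 2.576; z_β = 1.036 (power 85%).
n = 2 × (3.612 × 23.6 / 19.5)² = 2 × 19.11 = 38.22
Round up: n = 39 per group.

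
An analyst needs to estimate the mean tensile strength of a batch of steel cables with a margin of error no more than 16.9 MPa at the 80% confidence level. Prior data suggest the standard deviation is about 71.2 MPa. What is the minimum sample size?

For a mean, the margin of error is E = z·σ/√n, so n = (zσ/E)².
At 80% confidence, z = 1.282.
n = (1.282 × 71.2 / 16.9)² = 29.17
Round up: n = 30.

30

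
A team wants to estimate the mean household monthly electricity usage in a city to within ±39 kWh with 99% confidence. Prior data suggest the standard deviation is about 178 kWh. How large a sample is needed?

For a mean, the margin of error is E = z·σ/√n, so n = (zσ/E)².
At 99% confidence, z = 2.576.
n = (2.576 × 178 / 39)² = 138.23
Round up: n = 139.

139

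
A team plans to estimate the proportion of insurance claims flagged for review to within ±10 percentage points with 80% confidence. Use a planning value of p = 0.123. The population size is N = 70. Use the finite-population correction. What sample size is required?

15

For a proportion with margin E = 0.1 at 80% confidence, z = 1.282.
n = p̂(1−p̂)(z/E)² = 0.123 × 0.877 × (1.282/0.1)² = 17.73 — call this n₀.
Finite-population correction with N = 70: n = n₀ / (1 + (n₀−1)/N) = 17.73 / 1.239 = 14.31
Round up: n = 15.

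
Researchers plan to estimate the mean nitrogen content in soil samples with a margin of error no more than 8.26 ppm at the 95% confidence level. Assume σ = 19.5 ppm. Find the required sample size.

22

For a mean, the margin of error is E = z·σ/√n, so n = (zσ/E)².
At 95% confidence, z = 1.960.
n = (1.960 × 19.5 / 8.26)² = 21.41
Round up: n = 22.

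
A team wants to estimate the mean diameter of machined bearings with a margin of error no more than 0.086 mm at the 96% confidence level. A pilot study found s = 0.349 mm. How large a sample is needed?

70

For a mean, the margin of error is E = z·σ/√n, so n = (zσ/E)².
At 96% confidence, z = 2.054.
n = (2.054 × 0.349 / 0.086)² = 69.48
Round up: n = 70.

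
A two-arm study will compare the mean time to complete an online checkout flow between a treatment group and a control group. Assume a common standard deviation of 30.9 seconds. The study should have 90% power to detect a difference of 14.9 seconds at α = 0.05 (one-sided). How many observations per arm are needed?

74 per group

For two equal groups, n per group = 2·((z_α + z_β)·σ/δ)².
z_α = 1.645; z_β = 1.282 (power 90%).
n = 2 × (2.927 × 30.9 / 14.9)² = 2 × 36.85 = 73.70
Round up: n = 74 per group.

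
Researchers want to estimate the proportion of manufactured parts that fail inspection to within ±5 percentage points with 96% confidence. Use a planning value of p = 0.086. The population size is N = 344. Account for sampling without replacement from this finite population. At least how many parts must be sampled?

For a proportion with margin E = 0.05 at 96% confidence, z = 2.054.
n = p̂(1−p̂)(z/E)² = 0.086 × 0.914 × (2.054/0.05)² = 132.65 — call this n₀.
Finite-population correction with N = 344: n = n₀ / (1 + (n₀−1)/N) = 132.65 / 1.383 = 95.91
Round up: n = 96.

n = 96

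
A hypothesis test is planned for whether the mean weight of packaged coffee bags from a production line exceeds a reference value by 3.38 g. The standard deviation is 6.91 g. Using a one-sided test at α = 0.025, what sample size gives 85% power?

For a one-sample z-test, n = ((z_α + z_β)·σ/δ)².
z_α = 1.960 (one-sided α = 0.025); z_β = 1.036 (power 85% → β = 0.15).
n = (2.996 × 6.91 / 3.38)² = 37.52
Round up: n = 38.

38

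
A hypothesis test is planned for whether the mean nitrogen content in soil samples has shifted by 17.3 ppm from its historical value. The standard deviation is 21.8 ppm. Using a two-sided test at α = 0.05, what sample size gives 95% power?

For a one-sample z-test, n = ((z_{α/2} + z_β)·σ/δ)².
z_{α/2} = 1.960 (two-sided α = 0.05); z_β = 1.645 (power 95% → β = 0.05).
n = (3.605 × 21.8 / 17.3)² = 20.64
Round up: n = 21.

21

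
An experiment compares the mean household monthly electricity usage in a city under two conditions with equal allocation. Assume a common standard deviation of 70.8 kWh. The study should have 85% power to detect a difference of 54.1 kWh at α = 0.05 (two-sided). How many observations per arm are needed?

For two equal groups, n per group = 2·((z_{α/2} + z_β)·σ/δ)².
z_{α/2} = 1.960; z_β = 1.036 (power 85%).
n = 2 × (2.996 × 70.8 / 54.1)² = 2 × 15.37 = 30.74
Round up: n = 31 per group.

31 per group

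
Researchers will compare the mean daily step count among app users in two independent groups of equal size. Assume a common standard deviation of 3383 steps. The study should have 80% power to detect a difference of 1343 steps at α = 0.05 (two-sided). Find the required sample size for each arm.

For two equal groups, n per group = 2·((z_{α/2} + z_β)·σ/δ)².
z_{α/2} = 1.960; z_β = 0.842 (power 80%).
n = 2 × (2.802 × 3383 / 1343)² = 2 × 49.82 = 99.64
Round up: n = 100 per group.

100 per group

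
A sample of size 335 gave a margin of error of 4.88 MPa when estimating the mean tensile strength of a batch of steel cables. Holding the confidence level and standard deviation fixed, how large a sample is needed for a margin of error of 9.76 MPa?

Margin of error scales as 1/√n, so n₂ = n₁·(E₁/E₂)².
n₂ = 335 × (4.88/9.76)² = 335 × 0.25 = 83.75
Round up: n₂ = 84.

84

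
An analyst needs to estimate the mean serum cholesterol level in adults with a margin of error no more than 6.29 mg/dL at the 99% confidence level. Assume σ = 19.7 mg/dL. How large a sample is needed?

n = 66

For a mean, the margin of error is E = z·σ/√n, so n = (zσ/E)².
At 99% confidence, z = 2.576.
n = (2.576 × 19.7 / 6.29)² = 65.09
Round up: n = 66.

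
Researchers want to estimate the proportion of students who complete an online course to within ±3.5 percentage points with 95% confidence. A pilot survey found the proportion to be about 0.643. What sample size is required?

n = 720

For a proportion with margin E = 0.035 at 95% confidence, z = 1.960.
n = p̂(1−p̂)(z/E)² = 0.643 × 0.357 × (1.960/0.035)² = 719.87
Round up: n = 720.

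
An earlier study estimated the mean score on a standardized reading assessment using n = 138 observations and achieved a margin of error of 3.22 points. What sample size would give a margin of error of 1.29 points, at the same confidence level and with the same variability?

Margin of error scales as 1/√n, so n₂ = n₁·(E₁/E₂)².
n₂ = 138 × (3.22/1.29)² = 138 × 6.231 = 859.88
Round up: n₂ = 860.

860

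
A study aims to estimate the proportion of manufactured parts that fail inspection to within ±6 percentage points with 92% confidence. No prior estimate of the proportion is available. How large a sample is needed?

213

For a proportion with margin E = 0.06 at 92% confidence, z = 1.751.
With no prior estimate, use p = 0.5, which maximizes p(1−p) at 0.25.
n = 0.25 × (z/E)² = 0.25 × (1.751/0.06)² = 212.92
Round up: n = 213.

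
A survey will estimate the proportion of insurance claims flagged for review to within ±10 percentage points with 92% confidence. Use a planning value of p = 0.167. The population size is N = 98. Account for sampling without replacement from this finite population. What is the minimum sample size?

For a proportion with margin E = 0.1 at 92% confidence, z = 1.751.
n = p̂(1−p̂)(z/E)² = 0.167 × 0.833 × (1.751/0.1)² = 42.65 — call this n₀.
Finite-population correction with N = 98: n = n₀ / (1 + (n₀−1)/N) = 42.65 / 1.425 = 29.93
Round up: n = 30.

30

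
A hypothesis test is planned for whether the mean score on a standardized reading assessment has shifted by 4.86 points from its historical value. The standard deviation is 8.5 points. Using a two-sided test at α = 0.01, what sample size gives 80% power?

For a one-sample z-test, n = ((z_{α/2} + z_β)·σ/δ)².
z_{α/2} = 2.576 (two-sided α = 0.01); z_β = 0.842 (power 80% → β = 0.2).
n = (3.418 × 8.5 / 4.86)² = 35.74
Round up: n = 36.

36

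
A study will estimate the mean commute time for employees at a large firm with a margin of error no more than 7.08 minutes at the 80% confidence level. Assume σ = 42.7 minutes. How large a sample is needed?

For a mean, the margin of error is E = z·σ/√n, so n = (zσ/E)².
At 80% confidence, z = 1.282.
n = (1.282 × 42.7 / 7.08)² = 59.78
Round up: n = 60.

60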